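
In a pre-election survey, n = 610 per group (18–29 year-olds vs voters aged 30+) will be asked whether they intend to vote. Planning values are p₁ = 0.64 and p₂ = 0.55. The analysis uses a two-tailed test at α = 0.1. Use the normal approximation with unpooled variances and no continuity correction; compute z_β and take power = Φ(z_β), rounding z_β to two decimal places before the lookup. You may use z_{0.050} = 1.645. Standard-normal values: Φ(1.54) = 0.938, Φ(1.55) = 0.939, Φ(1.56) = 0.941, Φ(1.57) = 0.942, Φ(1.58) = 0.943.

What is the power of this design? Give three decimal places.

Power ≈ 0.942

z_β = |p₁−p₂|·√(n/[p₁q₁+p₂q₂]) − z_{α/2}
    = 0.09 · √(610/0.4779) − 1.645
    = 0.09 · 35.7270 − 1.645
    = 3.2154 − 1.645 = 1.5704 → 1.57
Power = Φ(1.57) = 0.942.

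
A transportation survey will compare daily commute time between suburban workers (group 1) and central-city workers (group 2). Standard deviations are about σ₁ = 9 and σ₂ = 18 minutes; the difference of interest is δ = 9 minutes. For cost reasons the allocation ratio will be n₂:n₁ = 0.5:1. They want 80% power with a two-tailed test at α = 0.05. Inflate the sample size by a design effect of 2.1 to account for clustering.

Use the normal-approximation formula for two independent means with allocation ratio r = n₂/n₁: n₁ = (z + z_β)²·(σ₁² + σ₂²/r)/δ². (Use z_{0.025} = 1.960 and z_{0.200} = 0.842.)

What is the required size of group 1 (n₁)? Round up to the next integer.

n₁ = (z_{α/2} + z_β)² · (σ₁² + σ₂²/r) / δ²
   = (1.960 + 0.842)² · (9² + 18²/0.5) / 9²
   = 7.8512 · (81 + 648) / 81
   = 7.8512 · 729 / 81
   = 70.66
Design effect: 2.1 × 70.66 = 148.39.
Round up → n₁ = 149; n₂ = r·n₁ = 0.5 × 149 = 75.

n₁ = 149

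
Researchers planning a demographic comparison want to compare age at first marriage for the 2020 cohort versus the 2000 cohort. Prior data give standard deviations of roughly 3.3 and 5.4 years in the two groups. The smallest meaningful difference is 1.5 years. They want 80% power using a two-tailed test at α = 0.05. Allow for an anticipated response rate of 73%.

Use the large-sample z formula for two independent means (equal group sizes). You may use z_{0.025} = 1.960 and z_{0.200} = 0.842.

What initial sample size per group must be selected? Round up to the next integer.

n = 192 per group

n = (z_{α/2} + z_β)² · (σ₁² + σ₂²) / δ²
  = (1.960 + 0.842)² · (3.3² + 5.4² = 40.05) / 1.5²
  = 7.8512 · 40.05 / 2.25
  = 139.75
Adjust for 73% response: 139.75 / 0.73 = 191.44.
Round up → n = 192 per group.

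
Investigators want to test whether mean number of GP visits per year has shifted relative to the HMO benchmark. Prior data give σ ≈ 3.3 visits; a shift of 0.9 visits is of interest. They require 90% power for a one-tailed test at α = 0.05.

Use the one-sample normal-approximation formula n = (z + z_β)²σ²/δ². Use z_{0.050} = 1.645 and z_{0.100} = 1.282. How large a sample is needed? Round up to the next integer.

n = 116

n = (z_α + z_β)² · σ² / δ²
  = (1.645 + 1.282)² · 3.3² / 0.9²
  = 8.5673 · 10.89 / 0.81
  = 115.18
Round up → n = 116.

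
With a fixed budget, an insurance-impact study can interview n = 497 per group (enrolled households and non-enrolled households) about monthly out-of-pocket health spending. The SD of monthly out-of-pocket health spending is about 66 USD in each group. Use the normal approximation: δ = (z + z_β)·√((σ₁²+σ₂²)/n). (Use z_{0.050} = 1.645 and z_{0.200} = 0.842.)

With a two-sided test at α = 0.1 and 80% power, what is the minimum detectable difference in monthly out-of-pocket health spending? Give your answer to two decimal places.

δ = (z_{α/2} + z_β) · √((σ₁²+σ₂²)/n)
  = (1.645 + 0.842) · √(8712/497)
  = 2.487 · √17.5292
  = 2.487 · 4.1868
  = 10.4125

Minimum detectable difference ≈ 10.41 USD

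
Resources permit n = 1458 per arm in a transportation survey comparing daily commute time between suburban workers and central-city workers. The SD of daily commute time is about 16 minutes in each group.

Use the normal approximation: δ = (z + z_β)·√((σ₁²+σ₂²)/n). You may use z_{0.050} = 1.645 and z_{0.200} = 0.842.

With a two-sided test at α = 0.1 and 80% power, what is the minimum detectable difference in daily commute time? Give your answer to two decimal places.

δ = (z_{α/2} + z_β) · √((σ₁²+σ₂²)/n)
  = (1.645 + 0.842) · √(512/1458)
  = 2.487 · √0.35117
  = 2.487 · 0.5926
  = 1.4738

Minimum detectable difference ≈ 1.47 minutes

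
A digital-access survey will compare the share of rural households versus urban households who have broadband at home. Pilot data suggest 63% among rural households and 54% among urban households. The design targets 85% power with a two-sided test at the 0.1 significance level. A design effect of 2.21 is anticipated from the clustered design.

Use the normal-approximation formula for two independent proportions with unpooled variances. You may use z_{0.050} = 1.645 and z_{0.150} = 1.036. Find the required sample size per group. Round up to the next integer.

n = (z_{α/2} + z_β)² · [p₁(1−p₁) + p₂(1−p₂)] / (p₁ − p₂)²
  = (1.645 + 1.036)² · (0.63·0.37 + 0.54·0.46) / (0.09)²
  = (2.681)² · (0.2331 + 0.2484) / 0.0081
  = 7.1878 · 0.4815 / 0.0081
  = 427.27
Design effect: 2.21 × 427.27 = 944.27.
Round up → n = 945 per group.

n = 945 per group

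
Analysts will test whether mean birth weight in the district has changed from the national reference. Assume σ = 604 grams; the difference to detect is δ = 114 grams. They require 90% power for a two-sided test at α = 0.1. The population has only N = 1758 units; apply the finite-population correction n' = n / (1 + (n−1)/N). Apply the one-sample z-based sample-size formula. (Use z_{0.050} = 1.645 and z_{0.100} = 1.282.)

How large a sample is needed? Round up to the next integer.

n = (z_{α/2} + z_β)² · σ² / δ²
  = (1.645 + 1.282)² · 604² / 114²
  = 8.5673 · 364816 / 12996
  = 240.50
Finite-population correction (N = 1758): 240.50 / (1 + (240.50 − 1)/1758) = 211.66.
Round up → n = 212.

n = 212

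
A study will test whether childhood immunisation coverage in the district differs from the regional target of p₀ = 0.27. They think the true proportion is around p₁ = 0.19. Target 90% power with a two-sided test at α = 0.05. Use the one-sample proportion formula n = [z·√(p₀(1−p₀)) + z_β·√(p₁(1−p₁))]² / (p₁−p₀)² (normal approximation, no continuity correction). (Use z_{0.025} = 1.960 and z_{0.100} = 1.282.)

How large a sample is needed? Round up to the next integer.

n = [z_{α/2}·√(p₀q₀) + z_β·√(p₁q₁)]² / (p₁ − p₀)²
  = [1.960·√(0.27·0.73) + 1.282·√(0.19·0.81)]² / (-0.08)²
  = [1.960·0.4440 + 1.282·0.3923]² / 0.0064
  = [1.3731]² / 0.0064
  = 294.59
Round up → n = 295.

n = 295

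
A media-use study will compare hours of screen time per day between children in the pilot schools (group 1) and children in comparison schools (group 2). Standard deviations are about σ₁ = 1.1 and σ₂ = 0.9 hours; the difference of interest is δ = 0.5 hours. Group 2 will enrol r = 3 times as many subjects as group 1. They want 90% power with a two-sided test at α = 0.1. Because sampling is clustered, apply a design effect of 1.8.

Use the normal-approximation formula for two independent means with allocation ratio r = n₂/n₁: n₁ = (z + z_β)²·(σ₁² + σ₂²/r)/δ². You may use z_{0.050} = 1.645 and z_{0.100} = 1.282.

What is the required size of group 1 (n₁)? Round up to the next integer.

n₁ = 92

n₁ = (z_{α/2} + z_β)² · (σ₁² + σ₂²/r) / δ²
   = (1.645 + 1.282)² · (1.1² + 0.9²/3) / 0.5²
   = 8.5673 · (1.21 + 0.27) / 0.25
   = 8.5673 · 1.48 / 0.25
   = 50.72
Design effect: 1.8 × 50.72 = 91.29.
Round up → n₁ = 92; n₂ = r·n₁ = 3 × 92 = 276.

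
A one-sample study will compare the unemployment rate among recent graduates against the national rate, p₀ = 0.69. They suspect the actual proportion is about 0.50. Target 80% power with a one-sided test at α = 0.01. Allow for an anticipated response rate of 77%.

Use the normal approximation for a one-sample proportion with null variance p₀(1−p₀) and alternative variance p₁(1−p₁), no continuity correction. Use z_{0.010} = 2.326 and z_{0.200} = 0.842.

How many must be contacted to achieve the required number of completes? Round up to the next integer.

n = [z_α·√(p₀q₀) + z_β·√(p₁q₁)]² / (p₁ − p₀)²
  = [2.326·√(0.69·0.31) + 0.842·√(0.50·0.50)]² / (-0.19)²
  = [2.326·0.4625 + 0.842·0.5000]² / 0.0361
  = [1.4968]² / 0.0361
  = 62.06
Adjust for 77% response: 62.06 / 0.77 = 80.59.
Round up → n = 81.

n = 81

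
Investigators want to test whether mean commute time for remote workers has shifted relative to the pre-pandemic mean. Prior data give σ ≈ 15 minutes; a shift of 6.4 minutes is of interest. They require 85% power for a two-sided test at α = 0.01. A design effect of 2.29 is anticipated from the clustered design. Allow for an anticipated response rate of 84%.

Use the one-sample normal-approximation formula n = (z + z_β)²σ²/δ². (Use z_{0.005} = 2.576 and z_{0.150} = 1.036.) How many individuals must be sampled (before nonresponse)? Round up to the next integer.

n = 196

n = (z_{α/2} + z_β)² · σ² / δ²
  = (2.576 + 1.036)² · 15² / 6.4²
  = 13.0465 · 225 / 40.96
  = 71.67
Design effect: 2.29 × 71.67 = 164.12.
Adjust for 84% response: 164.12 / 0.84 = 195.38.
Round up → n = 196.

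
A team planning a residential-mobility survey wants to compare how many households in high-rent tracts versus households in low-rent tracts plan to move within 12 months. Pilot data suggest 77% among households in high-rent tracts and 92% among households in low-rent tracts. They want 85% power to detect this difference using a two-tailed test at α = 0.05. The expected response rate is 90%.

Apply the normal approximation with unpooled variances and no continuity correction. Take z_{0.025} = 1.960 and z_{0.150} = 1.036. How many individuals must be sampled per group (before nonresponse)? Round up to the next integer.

n = 112 per group

n = (z_{α/2} + z_β)² · [p₁(1−p₁) + p₂(1−p₂)] / (p₁ − p₂)²
  = (1.960 + 1.036)² · (0.77·0.23 + 0.92·0.08) / (-0.15)²
  = (2.996)² · (0.1771 + 0.0736) / 0.0225
  = 8.9760 · 0.2507 / 0.0225
  = 100.01
Adjust for 90% response: 100.01 / 0.90 = 111.13.
Round up → n = 112 per group.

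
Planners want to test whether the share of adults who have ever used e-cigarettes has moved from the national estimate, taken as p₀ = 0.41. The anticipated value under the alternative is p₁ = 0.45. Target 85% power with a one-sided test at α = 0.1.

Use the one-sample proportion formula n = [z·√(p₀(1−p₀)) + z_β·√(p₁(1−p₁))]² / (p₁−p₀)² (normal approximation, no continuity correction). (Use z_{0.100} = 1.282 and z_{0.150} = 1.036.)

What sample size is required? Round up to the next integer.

n = [z_α·√(p₀q₀) + z_β·√(p₁q₁)]² / (p₁ − p₀)²
  = [1.282·√(0.41·0.59) + 1.036·√(0.45·0.55)]² / (0.04)²
  = [1.282·0.4918 + 1.036·0.4975]² / 0.0016
  = [1.1459]² / 0.0016
  = 820.73
Round up → n = 821.

n = 821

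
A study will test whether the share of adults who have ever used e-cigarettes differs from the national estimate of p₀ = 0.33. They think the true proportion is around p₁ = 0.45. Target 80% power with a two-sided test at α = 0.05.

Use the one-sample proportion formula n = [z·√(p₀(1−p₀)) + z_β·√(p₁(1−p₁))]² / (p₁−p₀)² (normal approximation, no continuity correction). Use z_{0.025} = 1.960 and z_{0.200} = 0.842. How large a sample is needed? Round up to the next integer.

n = [z_{α/2}·√(p₀q₀) + z_β·√(p₁q₁)]² / (p₁ − p₀)²
  = [1.960·√(0.33·0.67) + 0.842·√(0.45·0.55)]² / (0.12)²
  = [1.960·0.4702 + 0.842·0.4975]² / 0.0144
  = [1.3405]² / 0.0144
  = 124.79
Round up → n = 125.

n = 125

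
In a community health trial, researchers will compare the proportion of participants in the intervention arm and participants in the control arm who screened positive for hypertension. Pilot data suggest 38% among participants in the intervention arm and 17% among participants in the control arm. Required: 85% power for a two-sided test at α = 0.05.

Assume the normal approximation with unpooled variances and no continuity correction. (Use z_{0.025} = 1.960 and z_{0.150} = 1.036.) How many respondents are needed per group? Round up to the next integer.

n = 77 per group

n = (z_{α/2} + z_β)² · [p₁(1−p₁) + p₂(1−p₂)] / (p₁ − p₂)²
  = (1.960 + 1.036)² · (0.38·0.62 + 0.17·0.83) / (0.21)²
  = (2.996)² · (0.2356 + 0.1411) / 0.0441
  = 8.9760 · 0.3767 / 0.0441
  = 76.67
Round up → n = 77 per group.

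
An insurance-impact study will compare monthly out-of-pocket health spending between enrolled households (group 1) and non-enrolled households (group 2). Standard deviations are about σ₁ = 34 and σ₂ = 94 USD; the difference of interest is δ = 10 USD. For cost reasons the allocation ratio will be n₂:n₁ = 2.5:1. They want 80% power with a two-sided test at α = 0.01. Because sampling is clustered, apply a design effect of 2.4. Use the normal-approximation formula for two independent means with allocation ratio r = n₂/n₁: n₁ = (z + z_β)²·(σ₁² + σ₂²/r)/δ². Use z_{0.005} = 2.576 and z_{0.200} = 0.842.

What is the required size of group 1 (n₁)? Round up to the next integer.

n₁ = (z_{α/2} + z_β)² · (σ₁² + σ₂²/r) / δ²
   = (2.576 + 0.842)² · (34² + 94²/2.5) / 10²
   = 11.6827 · (1156 + 3534.4) / 100
   = 11.6827 · 4690.4 / 100
   = 547.97
Design effect: 2.4 × 547.97 = 1315.12.
Round up → n₁ = 1316; n₂ = r·n₁ = 2.5 × 1316 = 3290.

n₁ = 1316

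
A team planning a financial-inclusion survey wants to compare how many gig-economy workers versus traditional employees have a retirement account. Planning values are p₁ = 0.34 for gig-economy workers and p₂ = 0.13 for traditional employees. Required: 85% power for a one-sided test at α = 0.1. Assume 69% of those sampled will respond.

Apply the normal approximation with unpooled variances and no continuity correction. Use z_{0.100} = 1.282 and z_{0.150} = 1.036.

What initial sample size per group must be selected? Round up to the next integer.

n = (z_α + z_β)² · [p₁(1−p₁) + p₂(1−p₂)] / (p₁ − p₂)²
  = (1.282 + 1.036)² · (0.34·0.66 + 0.13·0.87) / (0.21)²
  = (2.318)² · (0.2244 + 0.1131) / 0.0441
  = 5.3731 · 0.3375 / 0.0441
  = 41.12
Adjust for 69% response: 41.12 / 0.69 = 59.60.
Round up → n = 60 per group.

n = 60 per group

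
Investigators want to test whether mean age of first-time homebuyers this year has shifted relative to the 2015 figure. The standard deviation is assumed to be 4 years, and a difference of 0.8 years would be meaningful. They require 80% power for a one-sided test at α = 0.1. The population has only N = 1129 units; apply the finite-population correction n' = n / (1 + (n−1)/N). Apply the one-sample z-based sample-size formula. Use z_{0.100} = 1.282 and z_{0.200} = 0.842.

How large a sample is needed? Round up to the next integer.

n = (z_α + z_β)² · σ² / δ²
  = (1.282 + 0.842)² · 4² / 0.8²
  = 4.5114 · 16 / 0.64
  = 112.78
Finite-population correction (N = 1129): 112.78 / (1 + (112.78 − 1)/1129) = 102.62.
Round up → n = 103.

n = 103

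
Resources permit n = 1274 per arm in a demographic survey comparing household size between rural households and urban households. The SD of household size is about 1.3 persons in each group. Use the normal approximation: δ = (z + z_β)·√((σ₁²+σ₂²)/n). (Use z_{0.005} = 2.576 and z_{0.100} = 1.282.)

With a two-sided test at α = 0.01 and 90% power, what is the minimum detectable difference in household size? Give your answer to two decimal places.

Minimum detectable difference ≈ 0.20 persons

δ = (z_{α/2} + z_β) · √((σ₁²+σ₂²)/n)
  = (2.576 + 1.282) · √(3.38/1274)
  = 3.858 · √0.00265
  = 3.858 · 0.0515
  = 0.1987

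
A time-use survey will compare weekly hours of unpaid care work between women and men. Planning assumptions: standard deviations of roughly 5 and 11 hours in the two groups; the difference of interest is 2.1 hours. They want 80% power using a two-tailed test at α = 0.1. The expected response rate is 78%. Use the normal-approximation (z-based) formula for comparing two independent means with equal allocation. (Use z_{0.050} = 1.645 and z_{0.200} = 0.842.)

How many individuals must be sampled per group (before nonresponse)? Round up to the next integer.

n = (z_{α/2} + z_β)² · (σ₁² + σ₂²) / δ²
  = (1.645 + 0.842)² · (5² + 11² = 146) / 2.1²
  = 6.1852 · 146 / 4.41
  = 204.77
Adjust for 78% response: 204.77 / 0.78 = 262.53.
Round up → n = 263 per group.

n = 263 per group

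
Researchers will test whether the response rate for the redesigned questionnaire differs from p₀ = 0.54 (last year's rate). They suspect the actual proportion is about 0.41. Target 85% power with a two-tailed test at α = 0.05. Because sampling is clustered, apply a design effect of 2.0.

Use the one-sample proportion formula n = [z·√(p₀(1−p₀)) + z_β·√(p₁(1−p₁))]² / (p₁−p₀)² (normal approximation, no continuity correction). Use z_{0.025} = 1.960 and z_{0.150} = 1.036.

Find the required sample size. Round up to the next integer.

n = 262

n = [z_{α/2}·√(p₀q₀) + z_β·√(p₁q₁)]² / (p₁ − p₀)²
  = [1.960·√(0.54·0.46) + 1.036·√(0.41·0.59)]² / (-0.13)²
  = [1.960·0.4984 + 1.036·0.4918]² / 0.0169
  = [1.4864]² / 0.0169
  = 130.73
Design effect: 2.0 × 130.73 = 261.47.
Round up → n = 262.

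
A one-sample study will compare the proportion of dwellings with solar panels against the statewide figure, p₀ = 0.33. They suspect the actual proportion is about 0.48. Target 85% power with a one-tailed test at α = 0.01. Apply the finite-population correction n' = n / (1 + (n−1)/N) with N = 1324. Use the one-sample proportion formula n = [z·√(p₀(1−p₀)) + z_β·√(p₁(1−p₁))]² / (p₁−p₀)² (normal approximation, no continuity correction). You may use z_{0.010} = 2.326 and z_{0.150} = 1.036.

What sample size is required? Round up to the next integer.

n = [z_α·√(p₀q₀) + z_β·√(p₁q₁)]² / (p₁ − p₀)²
  = [2.326·√(0.33·0.67) + 1.036·√(0.48·0.52)]² / (0.15)²
  = [2.326·0.4702 + 1.036·0.4996]² / 0.0225
  = [1.6113]² / 0.0225
  = 115.39
Finite-population correction (N = 1324): 115.39 / (1 + (115.39 − 1)/1324) = 106.21.
Round up → n = 107.

n = 107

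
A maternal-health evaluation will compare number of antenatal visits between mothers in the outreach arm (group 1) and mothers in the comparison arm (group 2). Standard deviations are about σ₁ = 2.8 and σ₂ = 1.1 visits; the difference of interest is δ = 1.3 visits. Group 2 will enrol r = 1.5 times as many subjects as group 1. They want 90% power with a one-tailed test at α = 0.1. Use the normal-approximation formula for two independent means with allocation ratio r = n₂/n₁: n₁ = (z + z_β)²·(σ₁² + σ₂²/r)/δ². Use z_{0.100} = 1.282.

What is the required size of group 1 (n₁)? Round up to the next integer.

n₁ = (z_α + z_β)² · (σ₁² + σ₂²/r) / δ²
   = (1.282 + 1.282)² · (2.8² + 1.1²/1.5) / 1.3²
   = 6.5741 · (7.84 + 0.80667) / 1.69
   = 6.5741 · 8.6467 / 1.69
   = 33.64
Round up → n₁ = 34; n₂ = r·n₁ = 1.5 × 34 = 51.

n₁ = 34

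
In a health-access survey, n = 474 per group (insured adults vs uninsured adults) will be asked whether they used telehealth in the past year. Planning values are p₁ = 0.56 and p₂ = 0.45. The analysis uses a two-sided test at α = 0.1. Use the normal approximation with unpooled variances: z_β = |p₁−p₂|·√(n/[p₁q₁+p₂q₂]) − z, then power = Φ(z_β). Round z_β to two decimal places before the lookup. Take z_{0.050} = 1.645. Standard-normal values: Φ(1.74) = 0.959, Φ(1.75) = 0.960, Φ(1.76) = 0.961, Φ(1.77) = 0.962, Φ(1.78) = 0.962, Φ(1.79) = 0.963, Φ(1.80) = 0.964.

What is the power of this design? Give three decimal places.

z_β = |p₁−p₂|·√(n/[p₁q₁+p₂q₂]) − z_{α/2}
    = 0.11 · √(474/0.4939) − 1.645
    = 0.11 · 30.9792 − 1.645
    = 3.4077 − 1.645 = 1.7627 → 1.76
Power = Φ(1.76) = 0.961.

Power ≈ 0.961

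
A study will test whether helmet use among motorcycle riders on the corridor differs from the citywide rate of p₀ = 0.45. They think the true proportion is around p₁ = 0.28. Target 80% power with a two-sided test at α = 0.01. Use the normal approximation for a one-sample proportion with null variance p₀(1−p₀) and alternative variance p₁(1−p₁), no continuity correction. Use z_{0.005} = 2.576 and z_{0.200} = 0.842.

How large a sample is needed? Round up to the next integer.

n = [z_{α/2}·√(p₀q₀) + z_β·√(p₁q₁)]² / (p₁ − p₀)²
  = [2.576·√(0.45·0.55) + 0.842·√(0.28·0.72)]² / (-0.17)²
  = [2.576·0.4975 + 0.842·0.4490]² / 0.0289
  = [1.6596]² / 0.0289
  = 95.30
Round up → n = 96.

n = 96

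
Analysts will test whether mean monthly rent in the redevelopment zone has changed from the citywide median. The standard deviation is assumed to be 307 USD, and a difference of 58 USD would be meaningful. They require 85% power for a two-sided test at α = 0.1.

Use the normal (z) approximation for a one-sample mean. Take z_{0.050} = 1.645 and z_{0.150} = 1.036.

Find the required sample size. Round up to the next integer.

n = 202

n = (z_{α/2} + z_β)² · σ² / δ²
  = (1.645 + 1.036)² · 307² / 58²
  = 7.1878 · 94249 / 3364
  = 201.38
Round up → n = 202.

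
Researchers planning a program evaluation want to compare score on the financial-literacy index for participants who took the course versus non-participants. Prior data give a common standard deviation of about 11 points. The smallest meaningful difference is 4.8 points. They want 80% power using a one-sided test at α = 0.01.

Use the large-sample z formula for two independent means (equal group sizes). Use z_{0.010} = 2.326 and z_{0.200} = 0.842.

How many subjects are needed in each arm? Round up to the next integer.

n = (z_α + z_β)² · (σ₁² + σ₂²) / δ²
  = (2.326 + 0.842)² · (2·11² = 242) / 4.8²
  = 10.0362 · 242 / 23.04
  = 105.42
Round up → n = 106 per group.

n = 106 per group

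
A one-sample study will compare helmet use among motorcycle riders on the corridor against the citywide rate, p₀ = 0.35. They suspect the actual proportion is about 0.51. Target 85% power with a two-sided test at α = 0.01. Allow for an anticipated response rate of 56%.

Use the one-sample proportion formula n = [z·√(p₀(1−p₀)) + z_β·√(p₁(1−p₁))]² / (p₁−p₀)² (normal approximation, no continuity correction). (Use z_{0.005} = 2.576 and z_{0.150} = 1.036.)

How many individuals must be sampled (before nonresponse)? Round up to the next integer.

n = 213

n = [z_{α/2}·√(p₀q₀) + z_β·√(p₁q₁)]² / (p₁ − p₀)²
  = [2.576·√(0.35·0.65) + 1.036·√(0.51·0.49)]² / (0.16)²
  = [2.576·0.4770 + 1.036·0.4999]² / 0.0256
  = [1.7466]² / 0.0256
  = 119.16
Adjust for 56% response: 119.16 / 0.56 = 212.79.
Round up → n = 213.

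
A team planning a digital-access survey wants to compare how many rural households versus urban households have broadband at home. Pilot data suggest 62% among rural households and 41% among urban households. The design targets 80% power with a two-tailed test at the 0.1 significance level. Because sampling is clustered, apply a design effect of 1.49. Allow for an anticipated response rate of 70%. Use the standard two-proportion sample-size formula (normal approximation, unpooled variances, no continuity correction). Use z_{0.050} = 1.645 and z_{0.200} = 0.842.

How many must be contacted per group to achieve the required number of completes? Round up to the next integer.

n = 143 per group

n = (z_{α/2} + z_β)² · [p₁(1−p₁) + p₂(1−p₂)] / (p₁ − p₂)²
  = (1.645 + 0.842)² · (0.62·0.38 + 0.41·0.59) / (0.21)²
  = (2.487)² · (0.2356 + 0.2419) / 0.0441
  = 6.1852 · 0.4775 / 0.0441
  = 66.97
Design effect: 1.49 × 66.97 = 99.79.
Adjust for 70% response: 99.79 / 0.70 = 142.55.
Round up → n = 143 per group.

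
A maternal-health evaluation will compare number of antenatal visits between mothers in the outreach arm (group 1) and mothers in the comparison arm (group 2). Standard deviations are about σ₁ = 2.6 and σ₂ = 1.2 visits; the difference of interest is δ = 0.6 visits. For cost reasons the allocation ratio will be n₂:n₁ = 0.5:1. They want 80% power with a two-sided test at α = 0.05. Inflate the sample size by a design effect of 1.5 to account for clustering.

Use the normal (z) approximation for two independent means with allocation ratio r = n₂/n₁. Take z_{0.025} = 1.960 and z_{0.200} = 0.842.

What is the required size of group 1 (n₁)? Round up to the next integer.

n₁ = (z_{α/2} + z_β)² · (σ₁² + σ₂²/r) / δ²
   = (1.960 + 0.842)² · (2.6² + 1.2²/0.5) / 0.6²
   = 7.8512 · (6.76 + 2.88) / 0.36
   = 7.8512 · 9.64 / 0.36
   = 210.24
Design effect: 1.5 × 210.24 = 315.36.
Round up → n₁ = 316; n₂ = r·n₁ = 0.5 × 316 = 158.

n₁ = 316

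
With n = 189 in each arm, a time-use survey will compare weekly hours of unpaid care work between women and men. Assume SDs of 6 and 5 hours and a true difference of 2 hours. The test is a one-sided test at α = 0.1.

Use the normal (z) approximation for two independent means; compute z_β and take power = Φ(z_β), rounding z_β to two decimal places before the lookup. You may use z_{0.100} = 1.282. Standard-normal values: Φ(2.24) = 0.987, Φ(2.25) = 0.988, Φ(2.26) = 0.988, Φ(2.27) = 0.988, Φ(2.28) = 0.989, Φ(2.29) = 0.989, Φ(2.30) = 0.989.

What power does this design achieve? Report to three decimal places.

Power ≈ 0.987

z_β = δ·√(n/(σ₁²+σ₂²)) − z_α
    = 2 · √(189/61) − 1.282
    = 2 · 1.76022 − 1.282
    = 3.5204 − 1.282 = 2.2384 → 2.24
Power = Φ(2.24) = 0.987.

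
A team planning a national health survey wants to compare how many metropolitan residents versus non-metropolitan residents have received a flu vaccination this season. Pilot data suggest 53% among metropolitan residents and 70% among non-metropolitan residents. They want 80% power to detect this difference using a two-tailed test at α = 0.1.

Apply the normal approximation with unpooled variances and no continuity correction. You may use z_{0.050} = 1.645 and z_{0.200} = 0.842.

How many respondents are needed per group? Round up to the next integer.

n = (z_{α/2} + z_β)² · [p₁(1−p₁) + p₂(1−p₂)] / (p₁ − p₂)²
  = (1.645 + 0.842)² · (0.53·0.47 + 0.70·0.30) / (-0.17)²
  = (2.487)² · (0.2491 + 0.2100) / 0.0289
  = 6.1852 · 0.4591 / 0.0289
  = 98.26
Round up → n = 99 per group.

n = 99 per group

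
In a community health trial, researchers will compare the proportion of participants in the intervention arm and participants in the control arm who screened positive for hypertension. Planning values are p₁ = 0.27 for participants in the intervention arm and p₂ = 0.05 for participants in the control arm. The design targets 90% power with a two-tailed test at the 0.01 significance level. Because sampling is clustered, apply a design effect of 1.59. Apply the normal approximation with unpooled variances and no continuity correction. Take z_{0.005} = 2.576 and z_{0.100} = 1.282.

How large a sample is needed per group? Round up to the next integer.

n = (z_{α/2} + z_β)² · [p₁(1−p₁) + p₂(1−p₂)] / (p₁ − p₂)²
  = (2.576 + 1.282)² · (0.27·0.73 + 0.05·0.95) / (0.22)²
  = (3.858)² · (0.1971 + 0.0475) / 0.0484
  = 14.8842 · 0.2446 / 0.0484
  = 75.22
Design effect: 1.59 × 75.22 = 119.60.
Round up → n = 120 per group.

n = 120 per group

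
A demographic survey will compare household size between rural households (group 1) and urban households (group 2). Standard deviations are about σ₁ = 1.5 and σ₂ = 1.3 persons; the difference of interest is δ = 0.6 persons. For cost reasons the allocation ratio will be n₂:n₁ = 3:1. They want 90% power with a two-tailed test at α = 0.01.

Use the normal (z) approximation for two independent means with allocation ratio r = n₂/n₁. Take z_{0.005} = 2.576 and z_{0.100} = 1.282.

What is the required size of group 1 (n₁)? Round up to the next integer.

n₁ = 117

n₁ = (z_{α/2} + z_β)² · (σ₁² + σ₂²/r) / δ²
   = (2.576 + 1.282)² · (1.5² + 1.3²/3) / 0.6²
   = 14.8842 · (2.25 + 0.56333) / 0.36
   = 14.8842 · 2.8133 / 0.36
   = 116.32
Round up → n₁ = 117; n₂ = r·n₁ = 3 × 117 = 351.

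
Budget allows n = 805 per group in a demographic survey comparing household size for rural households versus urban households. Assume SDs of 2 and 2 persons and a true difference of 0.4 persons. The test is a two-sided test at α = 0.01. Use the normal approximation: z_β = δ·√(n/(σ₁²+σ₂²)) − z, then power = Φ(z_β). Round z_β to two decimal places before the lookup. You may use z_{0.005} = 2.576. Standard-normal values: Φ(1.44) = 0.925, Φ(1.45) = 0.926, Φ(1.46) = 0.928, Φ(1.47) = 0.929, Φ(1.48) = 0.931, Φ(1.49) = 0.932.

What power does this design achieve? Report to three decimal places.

z_β = δ·√(n/(σ₁²+σ₂²)) − z_{α/2}
    = 0.4 · √(805/8) − 2.576
    = 0.4 · 10.03120 − 2.576
    = 4.0125 − 2.576 = 1.4365 → 1.44
Power = Φ(1.44) = 0.925.

Power ≈ 0.925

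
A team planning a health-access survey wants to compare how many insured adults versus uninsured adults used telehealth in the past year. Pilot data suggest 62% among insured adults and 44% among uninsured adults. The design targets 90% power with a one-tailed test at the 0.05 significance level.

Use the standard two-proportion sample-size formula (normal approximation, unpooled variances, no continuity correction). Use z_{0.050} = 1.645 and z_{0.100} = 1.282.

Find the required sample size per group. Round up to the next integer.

n = (z_α + z_β)² · [p₁(1−p₁) + p₂(1−p₂)] / (p₁ − p₂)²
  = (1.645 + 1.282)² · (0.62·0.38 + 0.44·0.56) / (0.18)²
  = (2.927)² · (0.2356 + 0.2464) / 0.0324
  = 8.5673 · 0.4820 / 0.0324
  = 127.45
Round up → n = 128 per group.

n = 128 per group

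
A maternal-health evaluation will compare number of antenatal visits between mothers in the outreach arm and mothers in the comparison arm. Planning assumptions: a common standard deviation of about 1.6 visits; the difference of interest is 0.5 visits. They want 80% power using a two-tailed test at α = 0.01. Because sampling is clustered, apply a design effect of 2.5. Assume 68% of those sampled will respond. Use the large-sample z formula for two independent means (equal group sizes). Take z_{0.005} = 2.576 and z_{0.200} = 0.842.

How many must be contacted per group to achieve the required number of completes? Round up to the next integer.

n = (z_{α/2} + z_β)² · (σ₁² + σ₂²) / δ²
  = (2.576 + 0.842)² · (2·1.6² = 5.12) / 0.5²
  = 11.6827 · 5.12 / 0.25
  = 239.26
Design effect: 2.5 × 239.26 = 598.16.
Adjust for 68% response: 598.16 / 0.68 = 879.64.
Round up → n = 880 per group.

n = 880 per group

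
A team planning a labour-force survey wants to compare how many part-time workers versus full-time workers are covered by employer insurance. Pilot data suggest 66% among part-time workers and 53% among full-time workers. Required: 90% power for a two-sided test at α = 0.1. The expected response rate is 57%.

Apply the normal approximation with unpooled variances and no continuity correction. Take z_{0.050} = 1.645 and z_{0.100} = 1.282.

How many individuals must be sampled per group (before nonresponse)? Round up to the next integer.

n = (z_{α/2} + z_β)² · [p₁(1−p₁) + p₂(1−p₂)] / (p₁ − p₂)²
  = (1.645 + 1.282)² · (0.66·0.34 + 0.53·0.47) / (0.13)²
  = (2.927)² · (0.2244 + 0.2491) / 0.0169
  = 8.5673 · 0.4735 / 0.0169
  = 240.04
Adjust for 57% response: 240.04 / 0.57 = 421.12.
Round up → n = 422 per group.

n = 422 per group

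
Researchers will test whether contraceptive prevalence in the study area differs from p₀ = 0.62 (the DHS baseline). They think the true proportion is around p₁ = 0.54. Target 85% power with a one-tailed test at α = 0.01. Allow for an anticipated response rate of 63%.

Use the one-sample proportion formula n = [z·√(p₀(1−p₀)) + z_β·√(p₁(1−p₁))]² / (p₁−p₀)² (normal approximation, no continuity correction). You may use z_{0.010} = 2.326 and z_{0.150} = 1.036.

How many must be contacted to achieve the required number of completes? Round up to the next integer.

n = [z_α·√(p₀q₀) + z_β·√(p₁q₁)]² / (p₁ − p₀)²
  = [2.326·√(0.62·0.38) + 1.036·√(0.54·0.46)]² / (-0.08)²
  = [2.326·0.4854 + 1.036·0.4984]² / 0.0064
  = [1.6453]² / 0.0064
  = 423.00
Adjust for 63% response: 423.00 / 0.63 = 671.42.
Round up → n = 672.

n = 672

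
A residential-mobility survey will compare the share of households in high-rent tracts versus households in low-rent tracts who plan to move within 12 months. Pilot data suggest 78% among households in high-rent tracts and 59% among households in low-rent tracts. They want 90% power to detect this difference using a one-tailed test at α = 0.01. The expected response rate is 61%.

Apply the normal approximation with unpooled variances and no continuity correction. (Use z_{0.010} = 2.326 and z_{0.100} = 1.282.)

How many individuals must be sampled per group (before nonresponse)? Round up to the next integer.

n = (z_α + z_β)² · [p₁(1−p₁) + p₂(1−p₂)] / (p₁ − p₂)²
  = (2.326 + 1.282)² · (0.78·0.22 + 0.59·0.41) / (0.19)²
  = (3.608)² · (0.1716 + 0.2419) / 0.0361
  = 13.0177 · 0.4135 / 0.0361
  = 149.11
Adjust for 61% response: 149.11 / 0.61 = 244.44.
Round up → n = 245 per group.

n = 245 per group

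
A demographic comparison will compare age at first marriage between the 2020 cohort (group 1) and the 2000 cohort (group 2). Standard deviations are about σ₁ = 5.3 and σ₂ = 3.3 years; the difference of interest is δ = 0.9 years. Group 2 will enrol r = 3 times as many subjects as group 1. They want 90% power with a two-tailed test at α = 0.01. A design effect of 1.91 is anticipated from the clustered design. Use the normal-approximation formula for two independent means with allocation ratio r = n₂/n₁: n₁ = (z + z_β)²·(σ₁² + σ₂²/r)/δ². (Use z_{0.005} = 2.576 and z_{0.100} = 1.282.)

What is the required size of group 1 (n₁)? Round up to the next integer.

n₁ = (z_{α/2} + z_β)² · (σ₁² + σ₂²/r) / δ²
   = (2.576 + 1.282)² · (5.3² + 3.3²/3) / 0.9²
   = 14.8842 · (28.09 + 3.63) / 0.81
   = 14.8842 · 31.72 / 0.81
   = 582.87
Design effect: 1.91 × 582.87 = 1113.28.
Round up → n₁ = 1114; n₂ = r·n₁ = 3 × 1114 = 3342.

n₁ = 1114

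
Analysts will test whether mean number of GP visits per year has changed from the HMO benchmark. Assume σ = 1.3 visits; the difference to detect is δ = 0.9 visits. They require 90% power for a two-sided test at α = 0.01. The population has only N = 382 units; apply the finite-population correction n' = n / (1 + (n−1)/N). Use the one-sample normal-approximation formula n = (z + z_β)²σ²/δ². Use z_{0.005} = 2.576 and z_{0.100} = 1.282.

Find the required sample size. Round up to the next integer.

n = (z_{α/2} + z_β)² · σ² / δ²
  = (2.576 + 1.282)² · 1.3² / 0.9²
  = 14.8842 · 1.69 / 0.81
  = 31.05
Finite-population correction (N = 382): 31.05 / (1 + (31.05 − 1)/382) = 28.79.
Round up → n = 29.

n = 29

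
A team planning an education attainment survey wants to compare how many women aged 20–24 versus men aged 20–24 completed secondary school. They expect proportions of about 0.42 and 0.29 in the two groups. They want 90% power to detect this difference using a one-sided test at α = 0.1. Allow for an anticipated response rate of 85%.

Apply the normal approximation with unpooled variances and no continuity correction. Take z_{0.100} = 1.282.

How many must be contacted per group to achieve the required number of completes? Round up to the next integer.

n = (z_α + z_β)² · [p₁(1−p₁) + p₂(1−p₂)] / (p₁ − p₂)²
  = (1.282 + 1.282)² · (0.42·0.58 + 0.29·0.71) / (0.13)²
  = (2.564)² · (0.2436 + 0.2059) / 0.0169
  = 6.5741 · 0.4495 / 0.0169
  = 174.86
Adjust for 85% response: 174.86 / 0.85 = 205.71.
Round up → n = 206 per group.

n = 206 per group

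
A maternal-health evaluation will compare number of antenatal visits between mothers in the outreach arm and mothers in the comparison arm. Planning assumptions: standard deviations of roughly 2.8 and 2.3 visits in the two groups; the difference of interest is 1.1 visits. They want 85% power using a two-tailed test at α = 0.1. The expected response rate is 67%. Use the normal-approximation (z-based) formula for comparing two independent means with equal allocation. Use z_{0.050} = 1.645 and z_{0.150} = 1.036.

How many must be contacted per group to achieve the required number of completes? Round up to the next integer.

n = (z_{α/2} + z_β)² · (σ₁² + σ₂²) / δ²
  = (1.645 + 1.036)² · (2.8² + 2.3² = 13.13) / 1.1²
  = 7.1878 · 13.13 / 1.21
  = 78.00
Adjust for 67% response: 78.00 / 0.67 = 116.41.
Round up → n = 117 per group.

n = 117 per group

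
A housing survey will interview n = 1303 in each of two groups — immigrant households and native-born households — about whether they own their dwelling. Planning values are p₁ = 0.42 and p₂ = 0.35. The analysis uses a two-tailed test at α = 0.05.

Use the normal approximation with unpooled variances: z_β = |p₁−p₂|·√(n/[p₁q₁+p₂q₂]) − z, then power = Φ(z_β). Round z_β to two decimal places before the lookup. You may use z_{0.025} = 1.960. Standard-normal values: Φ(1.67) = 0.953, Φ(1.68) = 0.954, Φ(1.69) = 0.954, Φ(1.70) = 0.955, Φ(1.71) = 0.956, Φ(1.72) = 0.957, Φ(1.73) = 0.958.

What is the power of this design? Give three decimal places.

z_β = |p₁−p₂|·√(n/[p₁q₁+p₂q₂]) − z_{α/2}
    = 0.07 · √(1303/0.4711) − 1.960
    = 0.07 · 52.5915 − 1.960
    = 3.6814 − 1.960 = 1.7214 → 1.72
Power = Φ(1.72) = 0.957.

Power ≈ 0.957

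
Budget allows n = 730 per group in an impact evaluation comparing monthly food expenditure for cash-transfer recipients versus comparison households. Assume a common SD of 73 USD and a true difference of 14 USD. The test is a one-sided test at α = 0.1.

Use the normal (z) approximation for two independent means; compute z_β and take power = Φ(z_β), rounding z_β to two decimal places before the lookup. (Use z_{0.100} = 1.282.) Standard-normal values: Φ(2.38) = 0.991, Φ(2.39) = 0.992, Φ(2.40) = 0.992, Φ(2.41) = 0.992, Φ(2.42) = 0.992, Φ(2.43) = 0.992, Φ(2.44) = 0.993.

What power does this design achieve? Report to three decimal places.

Power ≈ 0.991

z_β = δ·√(n/(σ₁²+σ₂²)) − z_α
    = 14 · √(730/10658) − 1.282
    = 14 · 0.26171 − 1.282
    = 3.6640 − 1.282 = 2.3820 → 2.38
Power = Φ(2.38) = 0.991.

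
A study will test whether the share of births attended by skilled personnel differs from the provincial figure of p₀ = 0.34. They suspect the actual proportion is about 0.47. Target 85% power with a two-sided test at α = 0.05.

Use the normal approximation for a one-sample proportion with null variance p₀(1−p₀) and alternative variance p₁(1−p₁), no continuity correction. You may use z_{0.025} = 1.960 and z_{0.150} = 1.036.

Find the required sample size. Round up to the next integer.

n = 124

n = [z_{α/2}·√(p₀q₀) + z_β·√(p₁q₁)]² / (p₁ − p₀)²
  = [1.960·√(0.34·0.66) + 1.036·√(0.47·0.53)]² / (0.13)²
  = [1.960·0.4737 + 1.036·0.4991]² / 0.0169
  = [1.4455]² / 0.0169
  = 123.64
Round up → n = 124.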